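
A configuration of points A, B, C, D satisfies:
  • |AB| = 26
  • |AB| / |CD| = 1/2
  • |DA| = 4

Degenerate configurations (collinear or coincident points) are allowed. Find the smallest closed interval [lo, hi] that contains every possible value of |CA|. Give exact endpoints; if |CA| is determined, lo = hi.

|CA| ∈ [48, 56]  (≈ [48.0000, 56.0000])

|AB| ∈ {26}
|AD| ∈ {4}
|CD| ∈ {52}
|BD| ∈ [22, 30]
|AC| ∈ [48, 56]
|BC| ∈ [22, 82]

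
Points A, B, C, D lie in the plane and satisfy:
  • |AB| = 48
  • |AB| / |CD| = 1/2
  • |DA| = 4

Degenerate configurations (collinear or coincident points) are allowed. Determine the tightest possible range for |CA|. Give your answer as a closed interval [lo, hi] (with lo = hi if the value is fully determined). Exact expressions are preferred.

|CA| ∈ [92, 100]  (≈ [92.0000, 100.0000])

|AB| ∈ {48}
|AD| ∈ {4}
|CD| ∈ {96}
|BD| ∈ [44, 52]
|AC| ∈ [92, 100]
|BC| ∈ [44, 148]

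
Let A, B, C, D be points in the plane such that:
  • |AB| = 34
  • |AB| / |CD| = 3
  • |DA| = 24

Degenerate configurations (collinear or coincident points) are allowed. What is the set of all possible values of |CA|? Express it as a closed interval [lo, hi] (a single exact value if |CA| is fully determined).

|CA| ∈ [38/3, 106/3]  (≈ [12.6667, 35.3333])

|AB| ∈ {34}
|AD| ∈ {24}
|CD| ∈ {34/3}
|BD| ∈ [10, 58]
|AC| ∈ [38/3, 106/3]
|BC| ∈ [0, 208/3]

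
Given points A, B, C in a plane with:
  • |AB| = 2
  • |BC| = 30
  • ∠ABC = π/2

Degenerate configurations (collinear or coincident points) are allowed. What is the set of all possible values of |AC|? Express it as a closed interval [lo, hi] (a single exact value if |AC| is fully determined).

|AC| = 2·√(226)  (≈ 30.0666)

|AB| ∈ {2}
|BC| ∈ {30}
|AC| ∈ {2·√(226)}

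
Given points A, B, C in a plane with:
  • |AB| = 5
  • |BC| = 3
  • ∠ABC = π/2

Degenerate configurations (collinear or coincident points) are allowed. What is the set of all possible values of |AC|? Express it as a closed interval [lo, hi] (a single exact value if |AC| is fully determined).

|AC| = √(34)  (≈ 5.8310)

|AB| ∈ {5}
|BC| ∈ {3}
|AC| ∈ {√(34)}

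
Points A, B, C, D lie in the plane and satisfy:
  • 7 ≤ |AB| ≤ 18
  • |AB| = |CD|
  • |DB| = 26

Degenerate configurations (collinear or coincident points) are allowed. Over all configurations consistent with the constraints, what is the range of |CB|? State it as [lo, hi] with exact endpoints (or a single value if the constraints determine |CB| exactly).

|CB| ∈ [8, 44]  (≈ [8.0000, 44.0000])

|AB| ∈ [7, 18]
|BD| ∈ {26}
|CD| ∈ [7, 18]
|AD| ∈ [8, 44]
|BC| ∈ [8, 44]
|AC| ∈ [0, 62]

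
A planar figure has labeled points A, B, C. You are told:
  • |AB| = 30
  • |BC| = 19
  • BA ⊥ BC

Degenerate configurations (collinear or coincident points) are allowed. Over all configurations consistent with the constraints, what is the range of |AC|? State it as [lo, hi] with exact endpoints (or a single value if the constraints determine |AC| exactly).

|AC| = √(1261)  (≈ 35.5106)

|AB| ∈ {30}
|BC| ∈ {19}
|AC| ∈ {√(1261)}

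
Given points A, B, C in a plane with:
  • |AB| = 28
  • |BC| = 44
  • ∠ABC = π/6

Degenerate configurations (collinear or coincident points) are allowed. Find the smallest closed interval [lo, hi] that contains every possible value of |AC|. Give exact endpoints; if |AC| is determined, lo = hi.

|AB| ∈ {28}
|BC| ∈ {44}
|AC| ∈ {4·√(170 - 77·√(3))}

|AC| = 4·√(170 - 77·√(3))  (≈ 24.2098)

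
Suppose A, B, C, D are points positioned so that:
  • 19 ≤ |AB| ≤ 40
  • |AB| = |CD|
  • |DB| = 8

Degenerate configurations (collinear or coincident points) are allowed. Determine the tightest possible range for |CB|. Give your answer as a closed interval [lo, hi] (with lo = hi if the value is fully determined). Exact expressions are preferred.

|CB| ∈ [11, 48]  (≈ [11.0000, 48.0000])

|AB| ∈ [19, 40]
|BD| ∈ {8}
|CD| ∈ [19, 40]
|AD| ∈ [11, 48]
|BC| ∈ [11, 48]
|AC| ∈ [0, 88]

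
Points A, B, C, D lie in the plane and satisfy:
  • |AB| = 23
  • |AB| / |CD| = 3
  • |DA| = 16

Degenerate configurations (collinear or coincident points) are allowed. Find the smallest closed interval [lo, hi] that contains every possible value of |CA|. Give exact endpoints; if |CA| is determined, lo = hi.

|AB| ∈ {23}
|AD| ∈ {16}
|CD| ∈ {23/3}
|BD| ∈ [7, 39]
|AC| ∈ [25/3, 71/3]
|BC| ∈ [0, 140/3]

|CA| ∈ [25/3, 71/3]  (≈ [8.3333, 23.6667])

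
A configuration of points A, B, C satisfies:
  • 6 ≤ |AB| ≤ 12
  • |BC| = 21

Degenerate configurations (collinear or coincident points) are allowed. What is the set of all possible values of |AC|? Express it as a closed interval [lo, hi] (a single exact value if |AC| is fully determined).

|AC| ∈ [9, 33]  (≈ [9.0000, 33.0000])

|AB| ∈ [6, 12]
|BC| ∈ {21}
|AC| ∈ [9, 33]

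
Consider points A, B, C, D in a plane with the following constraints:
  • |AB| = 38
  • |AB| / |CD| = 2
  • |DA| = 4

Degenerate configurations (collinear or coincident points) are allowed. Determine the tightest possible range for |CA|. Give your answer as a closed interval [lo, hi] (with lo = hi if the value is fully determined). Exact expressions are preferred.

|AB| ∈ {38}
|AD| ∈ {4}
|CD| ∈ {19}
|BD| ∈ [34, 42]
|AC| ∈ [15, 23]
|BC| ∈ [15, 61]

|CA| ∈ [15, 23]  (≈ [15.0000, 23.0000])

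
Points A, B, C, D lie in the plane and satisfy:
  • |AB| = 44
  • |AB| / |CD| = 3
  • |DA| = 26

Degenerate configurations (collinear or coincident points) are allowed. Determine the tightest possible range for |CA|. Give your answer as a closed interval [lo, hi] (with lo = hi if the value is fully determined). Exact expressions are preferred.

|AB| ∈ {44}
|AD| ∈ {26}
|CD| ∈ {44/3}
|BD| ∈ [18, 70]
|AC| ∈ [34/3, 122/3]
|BC| ∈ [10/3, 254/3]

|CA| ∈ [34/3, 122/3]  (≈ [11.3333, 40.6667])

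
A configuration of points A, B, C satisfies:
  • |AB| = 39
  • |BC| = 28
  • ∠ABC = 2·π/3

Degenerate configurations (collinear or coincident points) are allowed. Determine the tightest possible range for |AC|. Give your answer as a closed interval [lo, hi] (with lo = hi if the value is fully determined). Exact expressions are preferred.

|AC| = √(3397)  (≈ 58.2838)

|AB| ∈ {39}
|BC| ∈ {28}
|AC| ∈ {√(3397)}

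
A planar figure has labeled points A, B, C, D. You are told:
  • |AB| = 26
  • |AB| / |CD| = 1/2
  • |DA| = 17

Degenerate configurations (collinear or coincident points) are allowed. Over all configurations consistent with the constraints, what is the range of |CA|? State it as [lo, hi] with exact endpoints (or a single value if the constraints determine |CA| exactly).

|AB| ∈ {26}
|AD| ∈ {17}
|CD| ∈ {52}
|BD| ∈ [9, 43]
|AC| ∈ [35, 69]
|BC| ∈ [9, 95]

|CA| ∈ [35, 69]  (≈ [35.0000, 69.0000])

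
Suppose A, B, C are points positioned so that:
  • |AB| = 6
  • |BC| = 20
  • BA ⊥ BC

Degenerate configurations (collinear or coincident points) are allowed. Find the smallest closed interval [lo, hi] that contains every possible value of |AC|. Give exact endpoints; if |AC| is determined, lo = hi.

|AB| ∈ {6}
|BC| ∈ {20}
|AC| ∈ {2·√(109)}

|AC| = 2·√(109)  (≈ 20.8806)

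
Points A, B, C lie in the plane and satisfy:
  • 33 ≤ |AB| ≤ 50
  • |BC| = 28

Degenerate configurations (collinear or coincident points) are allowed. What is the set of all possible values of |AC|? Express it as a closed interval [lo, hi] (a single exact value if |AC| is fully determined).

|AB| ∈ [33, 50]
|BC| ∈ {28}
|AC| ∈ [5, 78]

|AC| ∈ [5, 78]  (≈ [5.0000, 78.0000])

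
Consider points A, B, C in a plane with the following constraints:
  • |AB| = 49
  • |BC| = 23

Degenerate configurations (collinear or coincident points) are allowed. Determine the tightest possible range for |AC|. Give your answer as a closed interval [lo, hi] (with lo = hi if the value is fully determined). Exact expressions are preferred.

|AB| ∈ {49}
|BC| ∈ {23}
|AC| ∈ [26, 72]

|AC| ∈ [26, 72]  (≈ [26.0000, 72.0000])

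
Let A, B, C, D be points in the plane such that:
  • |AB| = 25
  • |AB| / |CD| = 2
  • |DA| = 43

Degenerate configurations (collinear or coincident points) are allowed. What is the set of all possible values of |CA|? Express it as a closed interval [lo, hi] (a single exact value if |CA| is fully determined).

|AB| ∈ {25}
|AD| ∈ {43}
|CD| ∈ {25/2}
|BD| ∈ [18, 68]
|AC| ∈ [61/2, 111/2]
|BC| ∈ [11/2, 161/2]

|CA| ∈ [61/2, 111/2]  (≈ [30.5000, 55.5000])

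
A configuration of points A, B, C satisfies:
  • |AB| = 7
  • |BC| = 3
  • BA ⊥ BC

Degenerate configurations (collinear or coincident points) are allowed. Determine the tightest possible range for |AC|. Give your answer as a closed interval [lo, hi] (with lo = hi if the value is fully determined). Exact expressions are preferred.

|AC| = √(58)  (≈ 7.6158)

|AB| ∈ {7}
|BC| ∈ {3}
|AC| ∈ {√(58)}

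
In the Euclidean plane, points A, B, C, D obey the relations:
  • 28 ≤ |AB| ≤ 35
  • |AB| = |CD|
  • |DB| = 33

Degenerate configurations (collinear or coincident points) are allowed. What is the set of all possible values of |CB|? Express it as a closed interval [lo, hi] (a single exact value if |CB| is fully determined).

|CB| ∈ [0, 68]  (≈ [0.0000, 68.0000])

|AB| ∈ [28, 35]
|BD| ∈ {33}
|CD| ∈ [28, 35]
|AD| ∈ [0, 68]
|BC| ∈ [0, 68]
|AC| ∈ [0, 103]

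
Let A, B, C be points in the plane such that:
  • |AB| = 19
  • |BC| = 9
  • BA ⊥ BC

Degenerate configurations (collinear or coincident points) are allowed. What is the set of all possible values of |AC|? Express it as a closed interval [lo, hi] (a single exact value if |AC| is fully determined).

|AB| ∈ {19}
|BC| ∈ {9}
|AC| ∈ {√(442)}

|AC| = √(442)  (≈ 21.0238)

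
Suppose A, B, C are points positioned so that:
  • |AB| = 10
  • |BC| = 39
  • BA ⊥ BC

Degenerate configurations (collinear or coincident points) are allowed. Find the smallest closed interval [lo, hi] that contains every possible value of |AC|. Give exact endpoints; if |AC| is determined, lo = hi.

|AC| = √(1621)  (≈ 40.2616)

|AB| ∈ {10}
|BC| ∈ {39}
|AC| ∈ {√(1621)}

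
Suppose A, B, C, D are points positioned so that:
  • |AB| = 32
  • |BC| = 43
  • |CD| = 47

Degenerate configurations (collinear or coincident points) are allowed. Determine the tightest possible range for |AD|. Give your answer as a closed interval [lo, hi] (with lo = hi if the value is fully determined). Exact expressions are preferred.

|AB| ∈ {32}
|BC| ∈ {43}
|CD| ∈ {47}
|AC| ∈ [11, 75]
|BD| ∈ [4, 90]
|AD| ∈ [0, 122]

|AD| ∈ [0, 122]  (≈ [0.0000, 122.0000])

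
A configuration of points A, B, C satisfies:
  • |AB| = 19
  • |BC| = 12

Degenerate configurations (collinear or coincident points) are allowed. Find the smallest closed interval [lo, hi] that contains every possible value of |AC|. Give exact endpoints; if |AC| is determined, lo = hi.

|AB| ∈ {19}
|BC| ∈ {12}
|AC| ∈ [7, 31]

|AC| ∈ [7, 31]  (≈ [7.0000, 31.0000])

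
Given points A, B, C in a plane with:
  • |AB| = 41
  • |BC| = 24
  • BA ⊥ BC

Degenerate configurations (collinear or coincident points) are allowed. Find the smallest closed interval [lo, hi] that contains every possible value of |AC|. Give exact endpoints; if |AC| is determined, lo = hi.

|AB| ∈ {41}
|BC| ∈ {24}
|AC| ∈ {√(2257)}

|AC| = √(2257)  (≈ 47.5079)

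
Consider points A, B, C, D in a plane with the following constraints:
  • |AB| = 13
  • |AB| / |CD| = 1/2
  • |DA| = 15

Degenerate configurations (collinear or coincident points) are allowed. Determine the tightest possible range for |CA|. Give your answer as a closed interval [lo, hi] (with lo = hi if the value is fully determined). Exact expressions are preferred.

|CA| ∈ [11, 41]  (≈ [11.0000, 41.0000])

|AB| ∈ {13}
|AD| ∈ {15}
|CD| ∈ {26}
|BD| ∈ [2, 28]
|AC| ∈ [11, 41]
|BC| ∈ [0, 54]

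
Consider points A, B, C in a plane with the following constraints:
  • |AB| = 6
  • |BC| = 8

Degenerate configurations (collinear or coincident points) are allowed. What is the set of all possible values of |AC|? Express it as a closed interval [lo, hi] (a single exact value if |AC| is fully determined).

|AB| ∈ {6}
|BC| ∈ {8}
|AC| ∈ [2, 14]

|AC| ∈ [2, 14]  (≈ [2.0000, 14.0000])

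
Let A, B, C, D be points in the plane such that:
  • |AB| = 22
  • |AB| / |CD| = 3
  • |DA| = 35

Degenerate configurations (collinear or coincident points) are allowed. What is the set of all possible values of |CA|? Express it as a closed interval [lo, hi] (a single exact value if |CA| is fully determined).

|CA| ∈ [83/3, 127/3]  (≈ [27.6667, 42.3333])

|AB| ∈ {22}
|AD| ∈ {35}
|CD| ∈ {22/3}
|BD| ∈ [13, 57]
|AC| ∈ [83/3, 127/3]
|BC| ∈ [17/3, 193/3]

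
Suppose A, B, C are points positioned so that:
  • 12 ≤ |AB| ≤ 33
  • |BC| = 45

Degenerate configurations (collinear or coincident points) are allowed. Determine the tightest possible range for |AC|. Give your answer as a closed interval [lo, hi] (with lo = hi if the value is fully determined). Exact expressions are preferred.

|AB| ∈ [12, 33]
|BC| ∈ {45}
|AC| ∈ [12, 78]

|AC| ∈ [12, 78]  (≈ [12.0000, 78.0000])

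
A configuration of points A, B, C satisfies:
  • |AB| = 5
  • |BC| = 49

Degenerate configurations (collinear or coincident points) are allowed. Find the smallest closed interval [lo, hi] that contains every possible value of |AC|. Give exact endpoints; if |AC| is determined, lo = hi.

|AC| ∈ [44, 54]  (≈ [44.0000, 54.0000])

|AB| ∈ {5}
|BC| ∈ {49}
|AC| ∈ [44, 54]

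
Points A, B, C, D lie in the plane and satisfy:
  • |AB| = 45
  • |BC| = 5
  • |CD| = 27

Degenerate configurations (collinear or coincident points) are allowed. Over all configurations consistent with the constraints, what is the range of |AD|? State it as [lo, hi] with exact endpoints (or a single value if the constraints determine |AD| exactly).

|AD| ∈ [13, 77]  (≈ [13.0000, 77.0000])

|AB| ∈ {45}
|BC| ∈ {5}
|CD| ∈ {27}
|AC| ∈ [40, 50]
|BD| ∈ [22, 32]
|AD| ∈ [13, 77]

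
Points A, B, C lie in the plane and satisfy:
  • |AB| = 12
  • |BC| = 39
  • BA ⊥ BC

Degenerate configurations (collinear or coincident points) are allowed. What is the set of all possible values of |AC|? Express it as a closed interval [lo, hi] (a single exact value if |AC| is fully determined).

|AB| ∈ {12}
|BC| ∈ {39}
|AC| ∈ {3·√(185)}

|AC| = 3·√(185)  (≈ 40.8044)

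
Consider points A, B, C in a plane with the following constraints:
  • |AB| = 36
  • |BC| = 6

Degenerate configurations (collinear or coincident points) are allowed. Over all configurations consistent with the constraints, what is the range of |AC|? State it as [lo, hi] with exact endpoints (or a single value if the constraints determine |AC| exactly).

|AC| ∈ [30, 42]  (≈ [30.0000, 42.0000])

|AB| ∈ {36}
|BC| ∈ {6}
|AC| ∈ [30, 42]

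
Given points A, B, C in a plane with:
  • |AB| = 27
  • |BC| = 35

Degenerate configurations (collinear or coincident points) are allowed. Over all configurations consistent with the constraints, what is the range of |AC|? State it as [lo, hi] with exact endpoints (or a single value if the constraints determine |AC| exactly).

|AB| ∈ {27}
|BC| ∈ {35}
|AC| ∈ [8, 62]

|AC| ∈ [8, 62]  (≈ [8.0000, 62.0000])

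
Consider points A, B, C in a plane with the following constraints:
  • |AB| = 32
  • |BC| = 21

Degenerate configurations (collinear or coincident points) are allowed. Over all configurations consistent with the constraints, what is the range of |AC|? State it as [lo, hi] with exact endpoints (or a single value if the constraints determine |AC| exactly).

|AB| ∈ {32}
|BC| ∈ {21}
|AC| ∈ [11, 53]

|AC| ∈ [11, 53]  (≈ [11.0000, 53.0000])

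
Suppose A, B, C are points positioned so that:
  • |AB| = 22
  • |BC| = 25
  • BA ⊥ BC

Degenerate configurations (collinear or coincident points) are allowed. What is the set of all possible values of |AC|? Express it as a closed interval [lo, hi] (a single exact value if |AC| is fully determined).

|AB| ∈ {22}
|BC| ∈ {25}
|AC| ∈ {√(1109)}

|AC| = √(1109)  (≈ 33.3017)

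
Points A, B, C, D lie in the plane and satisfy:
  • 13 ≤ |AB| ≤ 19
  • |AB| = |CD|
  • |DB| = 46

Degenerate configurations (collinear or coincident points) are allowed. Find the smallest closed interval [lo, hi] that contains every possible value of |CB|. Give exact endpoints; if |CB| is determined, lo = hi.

|AB| ∈ [13, 19]
|BD| ∈ {46}
|CD| ∈ [13, 19]
|AD| ∈ [27, 65]
|BC| ∈ [27, 65]
|AC| ∈ [8, 84]

|CB| ∈ [27, 65]  (≈ [27.0000, 65.0000])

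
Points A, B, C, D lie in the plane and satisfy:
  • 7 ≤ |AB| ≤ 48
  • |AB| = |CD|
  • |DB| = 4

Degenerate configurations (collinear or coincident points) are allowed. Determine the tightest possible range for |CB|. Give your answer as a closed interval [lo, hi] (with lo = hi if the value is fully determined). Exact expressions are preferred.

|AB| ∈ [7, 48]
|BD| ∈ {4}
|CD| ∈ [7, 48]
|AD| ∈ [3, 52]
|BC| ∈ [3, 52]
|AC| ∈ [0, 100]

|CB| ∈ [3, 52]  (≈ [3.0000, 52.0000])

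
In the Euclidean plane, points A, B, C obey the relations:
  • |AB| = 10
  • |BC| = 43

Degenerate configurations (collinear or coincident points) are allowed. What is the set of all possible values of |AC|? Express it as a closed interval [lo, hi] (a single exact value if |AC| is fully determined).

|AC| ∈ [33, 53]  (≈ [33.0000, 53.0000])

|AB| ∈ {10}
|BC| ∈ {43}
|AC| ∈ [33, 53]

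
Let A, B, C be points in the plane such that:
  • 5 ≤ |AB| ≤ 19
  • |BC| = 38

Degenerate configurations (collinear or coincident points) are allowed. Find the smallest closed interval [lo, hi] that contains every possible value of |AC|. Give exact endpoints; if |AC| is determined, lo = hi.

|AC| ∈ [19, 57]  (≈ [19.0000, 57.0000])

|AB| ∈ [5, 19]
|BC| ∈ {38}
|AC| ∈ [19, 57]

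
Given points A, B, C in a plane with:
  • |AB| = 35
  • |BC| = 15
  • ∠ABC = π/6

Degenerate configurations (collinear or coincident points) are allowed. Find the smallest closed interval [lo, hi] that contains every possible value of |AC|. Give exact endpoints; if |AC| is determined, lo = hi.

|AB| ∈ {35}
|BC| ∈ {15}
|AC| ∈ {5·√(58 - 21·√(3))}

|AC| = 5·√(58 - 21·√(3))  (≈ 23.2524)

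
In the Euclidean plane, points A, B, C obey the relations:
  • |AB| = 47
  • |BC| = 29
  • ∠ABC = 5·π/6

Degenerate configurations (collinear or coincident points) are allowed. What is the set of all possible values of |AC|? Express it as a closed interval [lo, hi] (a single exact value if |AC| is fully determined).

|AB| ∈ {47}
|BC| ∈ {29}
|AC| ∈ {√(1363·√(3) + 3050)}

|AC| = √(1363·√(3) + 3050)  (≈ 73.5580)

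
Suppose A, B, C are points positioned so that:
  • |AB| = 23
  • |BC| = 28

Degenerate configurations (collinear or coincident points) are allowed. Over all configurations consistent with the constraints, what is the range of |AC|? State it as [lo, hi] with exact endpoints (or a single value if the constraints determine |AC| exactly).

|AC| ∈ [5, 51]  (≈ [5.0000, 51.0000])

|AB| ∈ {23}
|BC| ∈ {28}
|AC| ∈ [5, 51]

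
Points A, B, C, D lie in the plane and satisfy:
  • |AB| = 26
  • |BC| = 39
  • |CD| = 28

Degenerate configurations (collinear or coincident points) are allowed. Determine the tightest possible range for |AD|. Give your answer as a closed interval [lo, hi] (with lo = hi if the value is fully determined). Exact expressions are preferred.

|AB| ∈ {26}
|BC| ∈ {39}
|CD| ∈ {28}
|AC| ∈ [13, 65]
|BD| ∈ [11, 67]
|AD| ∈ [0, 93]

|AD| ∈ [0, 93]  (≈ [0.0000, 93.0000])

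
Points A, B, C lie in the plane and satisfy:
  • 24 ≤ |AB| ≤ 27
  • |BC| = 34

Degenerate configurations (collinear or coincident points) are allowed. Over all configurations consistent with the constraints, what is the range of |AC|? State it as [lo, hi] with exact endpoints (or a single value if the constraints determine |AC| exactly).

|AB| ∈ [24, 27]
|BC| ∈ {34}
|AC| ∈ [7, 61]

|AC| ∈ [7, 61]  (≈ [7.0000, 61.0000])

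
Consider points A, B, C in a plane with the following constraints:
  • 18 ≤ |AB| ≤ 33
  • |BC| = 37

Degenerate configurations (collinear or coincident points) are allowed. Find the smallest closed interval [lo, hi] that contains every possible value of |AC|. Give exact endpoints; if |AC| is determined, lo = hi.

|AC| ∈ [4, 70]  (≈ [4.0000, 70.0000])

|AB| ∈ [18, 33]
|BC| ∈ {37}
|AC| ∈ [4, 70]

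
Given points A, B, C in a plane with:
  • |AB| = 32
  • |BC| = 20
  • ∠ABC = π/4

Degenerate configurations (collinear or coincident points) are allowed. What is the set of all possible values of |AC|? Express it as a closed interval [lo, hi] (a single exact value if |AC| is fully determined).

|AC| = 4·√(89 - 40·√(2))  (≈ 22.7794)

|AB| ∈ {32}
|BC| ∈ {20}
|AC| ∈ {4·√(89 - 40·√(2))}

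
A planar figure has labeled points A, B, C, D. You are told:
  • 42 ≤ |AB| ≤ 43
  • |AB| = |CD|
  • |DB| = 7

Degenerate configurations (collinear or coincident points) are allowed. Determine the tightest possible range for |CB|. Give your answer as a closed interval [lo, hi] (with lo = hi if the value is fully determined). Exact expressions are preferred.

|CB| ∈ [35, 50]  (≈ [35.0000, 50.0000])

|AB| ∈ [42, 43]
|BD| ∈ {7}
|CD| ∈ [42, 43]
|AD| ∈ [35, 50]
|BC| ∈ [35, 50]
|AC| ∈ [0, 93]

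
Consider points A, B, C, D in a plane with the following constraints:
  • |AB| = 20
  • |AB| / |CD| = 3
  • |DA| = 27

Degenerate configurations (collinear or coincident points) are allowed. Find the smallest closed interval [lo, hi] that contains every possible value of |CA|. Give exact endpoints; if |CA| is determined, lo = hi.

|CA| ∈ [61/3, 101/3]  (≈ [20.3333, 33.6667])

|AB| ∈ {20}
|AD| ∈ {27}
|CD| ∈ {20/3}
|BD| ∈ [7, 47]
|AC| ∈ [61/3, 101/3]
|BC| ∈ [1/3, 161/3]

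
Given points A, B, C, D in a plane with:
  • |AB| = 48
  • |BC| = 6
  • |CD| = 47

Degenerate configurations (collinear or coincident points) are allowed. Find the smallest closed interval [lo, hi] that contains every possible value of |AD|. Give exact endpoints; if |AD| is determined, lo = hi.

|AB| ∈ {48}
|BC| ∈ {6}
|CD| ∈ {47}
|AC| ∈ [42, 54]
|BD| ∈ [41, 53]
|AD| ∈ [0, 101]

|AD| ∈ [0, 101]  (≈ [0.0000, 101.0000])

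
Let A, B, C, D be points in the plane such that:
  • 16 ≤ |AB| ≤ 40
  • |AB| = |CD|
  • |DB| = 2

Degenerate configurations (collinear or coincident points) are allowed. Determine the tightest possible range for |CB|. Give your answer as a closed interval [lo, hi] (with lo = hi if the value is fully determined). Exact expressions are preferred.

|AB| ∈ [16, 40]
|BD| ∈ {2}
|CD| ∈ [16, 40]
|AD| ∈ [14, 42]
|BC| ∈ [14, 42]
|AC| ∈ [0, 82]

|CB| ∈ [14, 42]  (≈ [14.0000, 42.0000])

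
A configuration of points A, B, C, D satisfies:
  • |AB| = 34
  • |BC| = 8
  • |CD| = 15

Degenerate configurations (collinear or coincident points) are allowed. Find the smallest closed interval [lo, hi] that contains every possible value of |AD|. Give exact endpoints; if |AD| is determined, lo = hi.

|AD| ∈ [11, 57]  (≈ [11.0000, 57.0000])

|AB| ∈ {34}
|BC| ∈ {8}
|CD| ∈ {15}
|AC| ∈ [26, 42]
|BD| ∈ [7, 23]
|AD| ∈ [11, 57]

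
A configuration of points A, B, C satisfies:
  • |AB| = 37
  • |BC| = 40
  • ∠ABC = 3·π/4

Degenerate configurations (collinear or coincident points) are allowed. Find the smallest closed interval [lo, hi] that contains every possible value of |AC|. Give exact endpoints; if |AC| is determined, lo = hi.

|AB| ∈ {37}
|BC| ∈ {40}
|AC| ∈ {√(1480·√(2) + 2969)}

|AC| = √(1480·√(2) + 2969)  (≈ 71.1480)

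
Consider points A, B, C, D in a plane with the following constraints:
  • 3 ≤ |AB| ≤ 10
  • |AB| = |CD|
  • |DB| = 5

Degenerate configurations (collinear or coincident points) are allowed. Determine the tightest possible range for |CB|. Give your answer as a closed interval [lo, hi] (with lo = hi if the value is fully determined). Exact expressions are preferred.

|AB| ∈ [3, 10]
|BD| ∈ {5}
|CD| ∈ [3, 10]
|AD| ∈ [0, 15]
|BC| ∈ [0, 15]
|AC| ∈ [0, 25]

|CB| ∈ [0, 15]  (≈ [0.0000, 15.0000])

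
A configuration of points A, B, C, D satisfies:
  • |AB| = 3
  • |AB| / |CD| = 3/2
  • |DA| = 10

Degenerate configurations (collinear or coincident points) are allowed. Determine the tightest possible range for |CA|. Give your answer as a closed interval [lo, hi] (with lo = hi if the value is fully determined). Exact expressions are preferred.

|AB| ∈ {3}
|AD| ∈ {10}
|CD| ∈ {2}
|BD| ∈ [7, 13]
|AC| ∈ [8, 12]
|BC| ∈ [5, 15]

|CA| ∈ [8, 12]  (≈ [8.0000, 12.0000])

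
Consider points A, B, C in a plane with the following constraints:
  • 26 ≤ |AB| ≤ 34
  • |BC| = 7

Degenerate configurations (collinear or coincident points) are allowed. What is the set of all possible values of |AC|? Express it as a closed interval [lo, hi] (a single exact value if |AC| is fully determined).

|AC| ∈ [19, 41]  (≈ [19.0000, 41.0000])

|AB| ∈ [26, 34]
|BC| ∈ {7}
|AC| ∈ [19, 41]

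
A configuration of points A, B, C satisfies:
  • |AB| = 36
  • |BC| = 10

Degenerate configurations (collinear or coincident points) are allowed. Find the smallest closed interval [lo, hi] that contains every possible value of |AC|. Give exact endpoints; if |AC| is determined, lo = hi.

|AC| ∈ [26, 46]  (≈ [26.0000, 46.0000])

|AB| ∈ {36}
|BC| ∈ {10}
|AC| ∈ [26, 46]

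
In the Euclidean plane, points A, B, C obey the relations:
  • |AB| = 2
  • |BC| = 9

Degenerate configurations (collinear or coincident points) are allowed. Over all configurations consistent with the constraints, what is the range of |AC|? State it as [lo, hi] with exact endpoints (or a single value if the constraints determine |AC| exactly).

|AB| ∈ {2}
|BC| ∈ {9}
|AC| ∈ [7, 11]

|AC| ∈ [7, 11]  (≈ [7.0000, 11.0000])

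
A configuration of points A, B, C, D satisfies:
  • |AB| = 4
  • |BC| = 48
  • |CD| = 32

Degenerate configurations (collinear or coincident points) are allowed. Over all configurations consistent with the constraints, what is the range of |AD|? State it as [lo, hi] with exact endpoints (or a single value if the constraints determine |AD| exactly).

|AD| ∈ [12, 84]  (≈ [12.0000, 84.0000])

|AB| ∈ {4}
|BC| ∈ {48}
|CD| ∈ {32}
|AC| ∈ [44, 52]
|BD| ∈ [16, 80]
|AD| ∈ [12, 84]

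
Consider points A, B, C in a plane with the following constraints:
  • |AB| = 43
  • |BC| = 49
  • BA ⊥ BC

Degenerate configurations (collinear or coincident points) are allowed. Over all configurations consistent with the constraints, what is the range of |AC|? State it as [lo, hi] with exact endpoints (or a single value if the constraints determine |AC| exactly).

|AC| = 5·√(170)  (≈ 65.1920)

|AB| ∈ {43}
|BC| ∈ {49}
|AC| ∈ {5·√(170)}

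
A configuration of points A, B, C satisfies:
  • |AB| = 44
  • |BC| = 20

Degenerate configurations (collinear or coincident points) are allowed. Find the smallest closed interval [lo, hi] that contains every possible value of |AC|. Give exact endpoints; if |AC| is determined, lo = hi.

|AC| ∈ [24, 64]  (≈ [24.0000, 64.0000])

|AB| ∈ {44}
|BC| ∈ {20}
|AC| ∈ [24, 64]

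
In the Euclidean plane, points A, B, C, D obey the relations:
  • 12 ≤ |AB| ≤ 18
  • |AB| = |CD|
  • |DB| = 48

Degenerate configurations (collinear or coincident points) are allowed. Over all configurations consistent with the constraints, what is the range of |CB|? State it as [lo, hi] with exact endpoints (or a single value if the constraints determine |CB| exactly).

|AB| ∈ [12, 18]
|BD| ∈ {48}
|CD| ∈ [12, 18]
|AD| ∈ [30, 66]
|BC| ∈ [30, 66]
|AC| ∈ [12, 84]

|CB| ∈ [30, 66]  (≈ [30.0000, 66.0000])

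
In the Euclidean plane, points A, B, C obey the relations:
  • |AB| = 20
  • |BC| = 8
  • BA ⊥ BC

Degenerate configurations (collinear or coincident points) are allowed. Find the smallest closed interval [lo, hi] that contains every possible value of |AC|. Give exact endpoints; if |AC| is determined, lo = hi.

|AB| ∈ {20}
|BC| ∈ {8}
|AC| ∈ {4·√(29)}

|AC| = 4·√(29)  (≈ 21.5407)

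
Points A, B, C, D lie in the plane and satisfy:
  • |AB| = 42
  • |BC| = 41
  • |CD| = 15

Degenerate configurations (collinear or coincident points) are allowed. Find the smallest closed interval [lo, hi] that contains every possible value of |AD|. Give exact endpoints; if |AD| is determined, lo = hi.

|AB| ∈ {42}
|BC| ∈ {41}
|CD| ∈ {15}
|AC| ∈ [1, 83]
|BD| ∈ [26, 56]
|AD| ∈ [0, 98]

|AD| ∈ [0, 98]  (≈ [0.0000, 98.0000])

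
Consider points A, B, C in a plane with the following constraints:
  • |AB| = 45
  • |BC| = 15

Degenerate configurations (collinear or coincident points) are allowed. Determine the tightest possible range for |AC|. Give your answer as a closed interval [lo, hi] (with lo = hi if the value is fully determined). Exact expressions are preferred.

|AB| ∈ {45}
|BC| ∈ {15}
|AC| ∈ [30, 60]

|AC| ∈ [30, 60]  (≈ [30.0000, 60.0000])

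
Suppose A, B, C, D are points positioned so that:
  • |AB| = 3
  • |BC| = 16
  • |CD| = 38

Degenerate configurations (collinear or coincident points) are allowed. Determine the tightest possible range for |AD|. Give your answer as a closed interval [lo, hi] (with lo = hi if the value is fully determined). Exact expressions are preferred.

|AB| ∈ {3}
|BC| ∈ {16}
|CD| ∈ {38}
|AC| ∈ [13, 19]
|BD| ∈ [22, 54]
|AD| ∈ [19, 57]

|AD| ∈ [19, 57]  (≈ [19.0000, 57.0000])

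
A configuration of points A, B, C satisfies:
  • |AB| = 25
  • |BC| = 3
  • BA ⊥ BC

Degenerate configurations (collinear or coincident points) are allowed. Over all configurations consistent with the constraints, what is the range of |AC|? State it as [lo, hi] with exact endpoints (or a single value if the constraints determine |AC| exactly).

|AC| = √(634)  (≈ 25.1794)

|AB| ∈ {25}
|BC| ∈ {3}
|AC| ∈ {√(634)}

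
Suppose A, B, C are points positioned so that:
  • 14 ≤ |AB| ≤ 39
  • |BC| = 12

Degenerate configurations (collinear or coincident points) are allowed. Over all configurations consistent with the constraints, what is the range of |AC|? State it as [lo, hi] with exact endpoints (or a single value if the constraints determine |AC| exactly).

|AC| ∈ [2, 51]  (≈ [2.0000, 51.0000])

|AB| ∈ [14, 39]
|BC| ∈ {12}
|AC| ∈ [2, 51]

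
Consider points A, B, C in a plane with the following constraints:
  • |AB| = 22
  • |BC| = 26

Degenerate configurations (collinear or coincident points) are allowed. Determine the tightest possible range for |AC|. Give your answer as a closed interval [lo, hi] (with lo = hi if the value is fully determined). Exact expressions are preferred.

|AC| ∈ [4, 48]  (≈ [4.0000, 48.0000])

|AB| ∈ {22}
|BC| ∈ {26}
|AC| ∈ [4, 48]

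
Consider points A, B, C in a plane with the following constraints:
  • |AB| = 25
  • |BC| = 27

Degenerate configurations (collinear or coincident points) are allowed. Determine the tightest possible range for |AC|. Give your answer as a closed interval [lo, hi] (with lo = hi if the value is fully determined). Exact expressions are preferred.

|AC| ∈ [2, 52]  (≈ [2.0000, 52.0000])

|AB| ∈ {25}
|BC| ∈ {27}
|AC| ∈ [2, 52]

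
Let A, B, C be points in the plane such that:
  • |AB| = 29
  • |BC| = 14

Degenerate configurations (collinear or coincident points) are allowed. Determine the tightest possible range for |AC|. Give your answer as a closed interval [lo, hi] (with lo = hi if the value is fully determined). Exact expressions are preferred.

|AB| ∈ {29}
|BC| ∈ {14}
|AC| ∈ [15, 43]

|AC| ∈ [15, 43]  (≈ [15.0000, 43.0000])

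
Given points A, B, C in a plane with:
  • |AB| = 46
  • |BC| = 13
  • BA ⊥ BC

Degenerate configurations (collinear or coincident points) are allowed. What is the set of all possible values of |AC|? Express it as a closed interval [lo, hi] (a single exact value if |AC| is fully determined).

|AB| ∈ {46}
|BC| ∈ {13}
|AC| ∈ {√(2285)}

|AC| = √(2285)  (≈ 47.8017)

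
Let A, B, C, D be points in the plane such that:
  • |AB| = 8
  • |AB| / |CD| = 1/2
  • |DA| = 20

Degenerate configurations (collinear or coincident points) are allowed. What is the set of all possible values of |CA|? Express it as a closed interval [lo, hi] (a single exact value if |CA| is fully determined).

|AB| ∈ {8}
|AD| ∈ {20}
|CD| ∈ {16}
|BD| ∈ [12, 28]
|AC| ∈ [4, 36]
|BC| ∈ [0, 44]

|CA| ∈ [4, 36]  (≈ [4.0000, 36.0000])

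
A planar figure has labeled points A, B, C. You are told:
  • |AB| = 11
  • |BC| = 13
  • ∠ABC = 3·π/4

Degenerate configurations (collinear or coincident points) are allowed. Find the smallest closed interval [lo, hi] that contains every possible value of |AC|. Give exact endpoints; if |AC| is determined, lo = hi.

|AC| = √(143·√(2) + 290)  (≈ 22.1863)

|AB| ∈ {11}
|BC| ∈ {13}
|AC| ∈ {√(143·√(2) + 290)}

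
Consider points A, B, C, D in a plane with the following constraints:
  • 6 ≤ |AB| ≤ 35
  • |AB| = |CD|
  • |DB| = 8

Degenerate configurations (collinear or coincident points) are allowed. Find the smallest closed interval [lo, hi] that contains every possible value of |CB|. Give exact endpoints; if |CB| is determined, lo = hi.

|CB| ∈ [0, 43]  (≈ [0.0000, 43.0000])

|AB| ∈ [6, 35]
|BD| ∈ {8}
|CD| ∈ [6, 35]
|AD| ∈ [0, 43]
|BC| ∈ [0, 43]
|AC| ∈ [0, 78]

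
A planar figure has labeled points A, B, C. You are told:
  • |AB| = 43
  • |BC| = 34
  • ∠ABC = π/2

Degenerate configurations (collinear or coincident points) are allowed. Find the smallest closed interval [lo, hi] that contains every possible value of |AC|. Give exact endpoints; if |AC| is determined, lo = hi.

|AB| ∈ {43}
|BC| ∈ {34}
|AC| ∈ {√(3005)}

|AC| = √(3005)  (≈ 54.8179)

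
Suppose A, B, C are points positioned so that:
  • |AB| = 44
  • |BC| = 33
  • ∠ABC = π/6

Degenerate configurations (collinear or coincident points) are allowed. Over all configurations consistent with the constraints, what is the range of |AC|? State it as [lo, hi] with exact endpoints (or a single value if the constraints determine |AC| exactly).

|AC| = 11·√(25 - 12·√(3))  (≈ 22.5846)

|AB| ∈ {44}
|BC| ∈ {33}
|AC| ∈ {11·√(25 - 12·√(3))}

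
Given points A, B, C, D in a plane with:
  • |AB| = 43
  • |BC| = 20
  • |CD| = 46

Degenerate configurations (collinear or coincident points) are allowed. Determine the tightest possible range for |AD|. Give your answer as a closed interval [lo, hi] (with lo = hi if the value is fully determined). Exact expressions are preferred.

|AB| ∈ {43}
|BC| ∈ {20}
|CD| ∈ {46}
|AC| ∈ [23, 63]
|BD| ∈ [26, 66]
|AD| ∈ [0, 109]

|AD| ∈ [0, 109]  (≈ [0.0000, 109.0000])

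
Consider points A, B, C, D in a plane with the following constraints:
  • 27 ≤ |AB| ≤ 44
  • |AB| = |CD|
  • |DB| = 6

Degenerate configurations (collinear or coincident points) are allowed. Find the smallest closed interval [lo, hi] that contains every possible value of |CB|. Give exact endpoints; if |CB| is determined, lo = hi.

|CB| ∈ [21, 50]  (≈ [21.0000, 50.0000])

|AB| ∈ [27, 44]
|BD| ∈ {6}
|CD| ∈ [27, 44]
|AD| ∈ [21, 50]
|BC| ∈ [21, 50]
|AC| ∈ [0, 94]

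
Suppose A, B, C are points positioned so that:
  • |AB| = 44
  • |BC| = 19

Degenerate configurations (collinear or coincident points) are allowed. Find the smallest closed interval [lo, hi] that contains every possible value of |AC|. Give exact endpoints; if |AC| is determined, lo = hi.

|AC| ∈ [25, 63]  (≈ [25.0000, 63.0000])

|AB| ∈ {44}
|BC| ∈ {19}
|AC| ∈ [25, 63]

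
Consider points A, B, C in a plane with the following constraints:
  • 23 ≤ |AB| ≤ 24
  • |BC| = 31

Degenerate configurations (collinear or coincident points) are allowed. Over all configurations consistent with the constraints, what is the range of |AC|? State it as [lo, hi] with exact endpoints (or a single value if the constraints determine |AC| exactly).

|AB| ∈ [23, 24]
|BC| ∈ {31}
|AC| ∈ [7, 55]

|AC| ∈ [7, 55]  (≈ [7.0000, 55.0000])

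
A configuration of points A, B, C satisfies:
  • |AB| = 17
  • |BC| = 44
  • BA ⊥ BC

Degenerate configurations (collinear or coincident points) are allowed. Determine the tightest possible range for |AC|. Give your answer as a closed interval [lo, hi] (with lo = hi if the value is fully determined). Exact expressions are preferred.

|AC| = 5·√(89)  (≈ 47.1699)

|AB| ∈ {17}
|BC| ∈ {44}
|AC| ∈ {5·√(89)}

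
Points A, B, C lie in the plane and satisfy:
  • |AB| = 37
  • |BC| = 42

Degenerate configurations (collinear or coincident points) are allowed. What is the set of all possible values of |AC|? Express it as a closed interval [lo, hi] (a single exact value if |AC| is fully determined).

|AC| ∈ [5, 79]  (≈ [5.0000, 79.0000])

|AB| ∈ {37}
|BC| ∈ {42}
|AC| ∈ [5, 79]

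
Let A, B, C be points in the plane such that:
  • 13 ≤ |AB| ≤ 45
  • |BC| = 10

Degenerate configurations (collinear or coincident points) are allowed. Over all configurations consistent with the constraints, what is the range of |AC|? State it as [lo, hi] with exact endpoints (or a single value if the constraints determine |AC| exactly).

|AC| ∈ [3, 55]  (≈ [3.0000, 55.0000])

|AB| ∈ [13, 45]
|BC| ∈ {10}
|AC| ∈ [3, 55]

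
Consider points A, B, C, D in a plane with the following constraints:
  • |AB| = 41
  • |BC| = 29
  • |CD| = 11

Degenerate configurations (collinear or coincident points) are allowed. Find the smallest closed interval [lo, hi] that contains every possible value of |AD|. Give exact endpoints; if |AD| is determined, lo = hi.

|AB| ∈ {41}
|BC| ∈ {29}
|CD| ∈ {11}
|AC| ∈ [12, 70]
|BD| ∈ [18, 40]
|AD| ∈ [1, 81]

|AD| ∈ [1, 81]  (≈ [1.0000, 81.0000])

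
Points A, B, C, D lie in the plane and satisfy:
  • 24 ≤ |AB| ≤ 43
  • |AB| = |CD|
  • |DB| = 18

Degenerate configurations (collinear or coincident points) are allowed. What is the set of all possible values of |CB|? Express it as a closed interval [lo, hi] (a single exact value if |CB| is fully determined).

|AB| ∈ [24, 43]
|BD| ∈ {18}
|CD| ∈ [24, 43]
|AD| ∈ [6, 61]
|BC| ∈ [6, 61]
|AC| ∈ [0, 104]

|CB| ∈ [6, 61]  (≈ [6.0000, 61.0000])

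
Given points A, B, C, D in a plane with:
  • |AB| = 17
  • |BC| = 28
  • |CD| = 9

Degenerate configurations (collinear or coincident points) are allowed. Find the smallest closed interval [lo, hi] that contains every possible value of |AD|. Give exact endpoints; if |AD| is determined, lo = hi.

|AD| ∈ [2, 54]  (≈ [2.0000, 54.0000])

|AB| ∈ {17}
|BC| ∈ {28}
|CD| ∈ {9}
|AC| ∈ [11, 45]
|BD| ∈ [19, 37]
|AD| ∈ [2, 54]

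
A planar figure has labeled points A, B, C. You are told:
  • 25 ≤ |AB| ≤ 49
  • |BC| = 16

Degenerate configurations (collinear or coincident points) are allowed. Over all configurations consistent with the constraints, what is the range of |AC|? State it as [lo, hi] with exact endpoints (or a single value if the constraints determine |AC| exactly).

|AB| ∈ [25, 49]
|BC| ∈ {16}
|AC| ∈ [9, 65]

|AC| ∈ [9, 65]  (≈ [9.0000, 65.0000])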